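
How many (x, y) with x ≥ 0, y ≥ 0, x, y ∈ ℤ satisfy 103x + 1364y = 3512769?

gcd(1364, 103) = 1.
By Bézout, 103*(-437) + 1364*(33) = 1.
One solution: (1011, 2499).
General: x = 1011 + 1364t, y = 2499 - 103t.
x ≥ 0 ⇒ t ≥ 0; y ≥ 0 ⇒ t ≤ 24. So t ∈ [0, 24]: 25 solutions.

25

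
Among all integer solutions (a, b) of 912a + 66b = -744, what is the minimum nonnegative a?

7

gcd(912, 66) = 6  (912 = 13×66 + 54, 66 = 1×54 + 12, 54 = 4×12 + 6, 12 = 2×6).
6 divides -744, so solutions exist.
Back-substituting, 912×(5) + 66×(-69) = 6.
Scale by -744/6 = -124: (a₀, b₀) = (-620, 8556).
General solution: a = -620 + 11t, b = 8556 - 152t for integer t.
a ≥ 0: smallest is -620 mod 11 = 7 (at t = 57), with b = -108.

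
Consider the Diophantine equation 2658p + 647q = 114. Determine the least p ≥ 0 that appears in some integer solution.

168

gcd(2658, 647):
  2658 = 4·647 + 70
  647 = 9·70 + 17
  70 = 4·17 + 2
  17 = 8·2 + 1
  2 = 2·1
so gcd(2658, 647) = 1.
1 divides 114, so solutions exist.
Back-substitute for Bézout coefficients:
  1 = 17 - 8·2
  ... = 2658·(-305) + 647·(1253)
Scale by 114/1 = 114: (p₀, q₀) = (-34770, 142842).
General solution: p = -34770 + 647t, q = 142842 - 2658t for integer t.
p ≥ 0: smallest is -34770 mod 647 = 168 (at t = 54), with q = -690.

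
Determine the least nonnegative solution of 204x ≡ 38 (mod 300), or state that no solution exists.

no solution

gcd(300, 204) = 12  (300 = 1×204 + 96, 204 = 2×96 + 12, 96 = 8×12).
12 does not divide 38, so the congruence has no solution.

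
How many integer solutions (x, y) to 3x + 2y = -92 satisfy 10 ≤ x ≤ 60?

gcd(3, 2) = 1  (3 = 1×2 + 1, 2 = 2×1).
Back-substituting, 3×(1) + 2×(-1) = 1.
Scale by -92: particular solution (-92, 92); reduce x mod 2: (0, -46).
General solution: x = 0 + 2t, y = -46 - 3t for integer t.
10 ≤ 0 + 2t ≤ 60 gives t ∈ [5, 30], which is 26 values.

26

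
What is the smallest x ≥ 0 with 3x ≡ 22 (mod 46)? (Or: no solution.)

38

gcd(46, 3) = 1.
1 divides 22, so solutions exist.
By Bézout, 3·(-15) + 46·(1) = 1.
So 3·(-15) ≡ 1 (mod 46); multiply by 22: x ≡ -330 (mod 46).
Smallest nonnegative: x = -330 mod 46 = 38.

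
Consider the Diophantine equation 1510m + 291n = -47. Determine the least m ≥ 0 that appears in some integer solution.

142

gcd(1510, 291) = 1  (1510 = 5·291 + 55, 291 = 5·55 + 16, 55 = 3·16 + 7, 16 = 2·7 + 2, 7 = 3·2 + 1, 2 = 2·1).
1 divides -47, so solutions exist.
Back-substituting, 1510·(127) + 291·(-659) = 1.
Scale by -47/1 = -47: (m₀, n₀) = (-5969, 30973).
General solution: m = -5969 + 291t, n = 30973 - 1510t for integer t.
m ≥ 0: smallest is -5969 mod 291 = 142 (at t = 21), with n = -737.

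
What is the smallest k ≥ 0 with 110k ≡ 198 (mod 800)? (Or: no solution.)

gcd(800, 110):
  800 = 7*110 + 30
  110 = 3*30 + 20
  30 = 1*20 + 10
  20 = 2*10
so gcd(800, 110) = 10.
10 does not divide 198, so the congruence has no solution.

no solution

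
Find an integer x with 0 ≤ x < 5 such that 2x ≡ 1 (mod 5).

3

gcd(5, 2) = 1.
By Bézout, 2*(-2) + 5*(1) = 1.
So 2*-2 ≡ 1 (mod 5), and -2 mod 5 = 3.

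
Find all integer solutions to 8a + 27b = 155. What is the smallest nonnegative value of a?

16

gcd(27, 8):
  27 = 3×8 + 3
  8 = 2×3 + 2
  3 = 1×2 + 1
  2 = 2×1
so gcd(27, 8) = 1.
1 divides 155, so solutions exist.
Back-substitute for Bézout coefficients:
  1 = 3 - 1×2
  ... = 8×(-10) + 27×(3)
Scale by 155/1 = 155: (a₀, b₀) = (-1550, 465).
General solution: a = -1550 + 27t, b = 465 - 8t for integer t.
a ≥ 0: smallest is -1550 mod 27 = 16 (at t = 58), with b = 1.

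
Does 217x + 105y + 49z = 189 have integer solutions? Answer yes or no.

yes

gcd(217, 105) = 7  (217 = 2×105 + 7, 105 = 15×7).
gcd(7, 49) = 7.
7 divides 189, so integer solutions exist.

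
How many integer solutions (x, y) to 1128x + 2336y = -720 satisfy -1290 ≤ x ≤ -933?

1

gcd(2336, 1128) = 8.
By Bézout, 1128*(29) + 2336*(-14) = 8.
Particular solution: (18, -9).
General solution: x = 18 + 292t, y = -9 - 141t for integer t.
-1290 ≤ 18 + 292t ≤ -933 gives t ∈ [-4, -4], which is 1 value.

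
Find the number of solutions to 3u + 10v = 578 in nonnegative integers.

19

gcd(10, 3):
  10 = 3*3 + 1
  3 = 3*1
so gcd(10, 3) = 1.
Back-substitute for Bézout coefficients:
  1 = 10 - 3*3
  ... = 3*(-3) + 10*(1)
Scale by 578: one solution is (-1734, 578). Reduce u mod 10: (6, 56).
General: u = 6 + 10t, v = 56 - 3t.
u ≥ 0 ⇒ t ≥ 0; v ≥ 0 ⇒ t ≤ 18. So t ∈ [0, 18]: 19 solutions.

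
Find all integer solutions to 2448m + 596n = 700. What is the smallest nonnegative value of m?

132

gcd(2448, 596) = 4  (2448 = 4×596 + 64, 596 = 9×64 + 20, 64 = 3×20 + 4, 20 = 5×4).
4 divides 700, so solutions exist.
Back-substituting, 2448×(28) + 596×(-115) = 4.
Scale by 700/4 = 175: (m₀, n₀) = (4900, -20125).
General solution: m = 4900 + 149t, n = -20125 - 612t for integer t.
m ≥ 0: smallest is 4900 mod 149 = 132 (at t = -32), with n = -541.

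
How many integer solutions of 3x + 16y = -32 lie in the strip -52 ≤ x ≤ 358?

gcd(16, 3):
  16 = 5·3 + 1
  3 = 3·1
so gcd(16, 3) = 1.
Back-substitute for Bézout coefficients:
  1 = 16 - 5·3
  ... = 3·(-5) + 16·(1)
Scale by -32: particular solution (160, -32); reduce x mod 16: (0, -2).
General solution: x = 0 + 16t, y = -2 - 3t for integer t.
-52 ≤ 0 + 16t ≤ 358 gives t ∈ [-3, 22], which is 26 values.

26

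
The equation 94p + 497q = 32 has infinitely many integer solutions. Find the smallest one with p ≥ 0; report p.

307

gcd(497, 94):
  497 = 5×94 + 27
  94 = 3×27 + 13
  27 = 2×13 + 1
  13 = 13×1
so gcd(497, 94) = 1.
1 divides 32, so solutions exist.
Back-substitute for Bézout coefficients:
  1 = 27 - 2×13
  ... = 94×(-37) + 497×(7)
Scale by 32/1 = 32: (p₀, q₀) = (-1184, 224).
General solution: p = -1184 + 497t, q = 224 - 94t for integer t.
p ≥ 0: smallest is -1184 mod 497 = 307 (at t = 3), with q = -58.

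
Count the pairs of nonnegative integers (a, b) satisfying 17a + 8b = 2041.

15

gcd(17, 8) = 1  (17 = 2×8 + 1, 8 = 8×1).
Back-substituting, 17×(1) + 8×(-2) = 1.
Scale by 2041: one solution is (2041, -4082). Reduce a mod 8: (1, 253).
General: a = 1 + 8t, b = 253 - 17t.
a ≥ 0 ⇒ t ≥ 0; b ≥ 0 ⇒ t ≤ 14. So t ∈ [0, 14]: 15 solutions.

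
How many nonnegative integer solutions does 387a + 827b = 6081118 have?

19

gcd(827, 387) = 1.
By Bézout, 387·(156) + 827·(-73) = 1.
One solution: (227, 7247).
General: a = 227 + 827t, b = 7247 - 387t.
a ≥ 0 ⇒ t ≥ 0; b ≥ 0 ⇒ t ≤ 18. So t ∈ [0, 18]: 19 solutions.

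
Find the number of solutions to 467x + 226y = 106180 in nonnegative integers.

gcd(467, 226) = 1  (467 = 2×226 + 15, 226 = 15×15 + 1, 15 = 15×1).
Back-substituting, 467×(-15) + 226×(31) = 1.
Scale by 106180: one solution is (-1592700, 3291580). Reduce x mod 226: (148, 164).
General: x = 148 + 226t, y = 164 - 467t.
x ≥ 0 ⇒ t ≥ 0; y ≥ 0 ⇒ t ≤ 0. So t ∈ [0, 0]: 1 solution.

1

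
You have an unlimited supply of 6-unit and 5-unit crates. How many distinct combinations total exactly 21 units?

1

Need nonnegative integers with 6j + 5k = 21.
gcd(6, 5) = 1, and 6·(1) + 5·(-1) = 1.
So (j₀, k₀) = (21, -21); general j = 21 + 5t, k = -21 - 6t.
j ≥ 0 ⇒ t ≥ -4; k ≥ 0 ⇒ t ≤ -4. That's 1 value of t.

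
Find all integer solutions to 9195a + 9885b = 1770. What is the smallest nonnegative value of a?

gcd(9885, 9195) = 15  (9885 = 1×9195 + 690, 9195 = 13×690 + 225, 690 = 3×225 + 15, 225 = 15×15).
15 divides 1770, so solutions exist.
Back-substituting, 9195×(-43) + 9885×(40) = 15.
Scale by 1770/15 = 118: (a₀, b₀) = (-5074, 4720).
General solution: a = -5074 + 659t, b = 4720 - 613t for integer t.
a ≥ 0: smallest is -5074 mod 659 = 198 (at t = 8), with b = -184.

198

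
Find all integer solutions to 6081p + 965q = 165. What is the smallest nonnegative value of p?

110

gcd(6081, 965):
  6081 = 6·965 + 291
  965 = 3·291 + 92
  291 = 3·92 + 15
  92 = 6·15 + 2
  15 = 7·2 + 1
  2 = 2·1
so gcd(6081, 965) = 1.
1 divides 165, so solutions exist.
Back-substitute for Bézout coefficients:
  1 = 15 - 7·2
  ... = 6081·(451) + 965·(-2842)
Scale by 165/1 = 165: (p₀, q₀) = (74415, -468930).
General solution: p = 74415 + 965t, q = -468930 - 6081t for integer t.
p ≥ 0: smallest is 74415 mod 965 = 110 (at t = -77), with q = -693.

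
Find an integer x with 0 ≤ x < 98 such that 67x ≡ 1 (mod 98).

gcd(98, 67):
  98 = 1·67 + 31
  67 = 2·31 + 5
  31 = 6·5 + 1
  5 = 5·1
so gcd(98, 67) = 1.
Back-substitute for Bézout coefficients:
  1 = 31 - 6·5
  ... = 67·(-19) + 98·(13)
So 67·-19 ≡ 1 (mod 98), and -19 mod 98 = 79.

79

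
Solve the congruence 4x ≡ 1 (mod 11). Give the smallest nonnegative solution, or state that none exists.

gcd(11, 4):
  11 = 2*4 + 3
  4 = 1*3 + 1
  3 = 3*1
so gcd(11, 4) = 1.
1 divides 1, so solutions exist.
Back-substitute for Bézout coefficients:
  1 = 4 - 1*3
  ... = 4*(3) + 11*(-1)
So 4*(3) ≡ 1 (mod 11); multiply by 1: x ≡ 3 (mod 11).
Smallest nonnegative: x = 3 mod 11 = 3.

3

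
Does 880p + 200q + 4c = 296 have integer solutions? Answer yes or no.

yes

gcd(880, 200) = 40  (880 = 4×200 + 80, 200 = 2×80 + 40, 80 = 2×40).
gcd(40, 4) = 4.
4 divides 296, so integer solutions exist.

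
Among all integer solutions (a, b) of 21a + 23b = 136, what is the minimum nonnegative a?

gcd(23, 21) = 1.
1 divides 136, so solutions exist.
By Bézout, 21*(11) + 23*(-10) = 1.
Scale by 136/1 = 136: (a₀, b₀) = (1496, -1360).
General solution: a = 1496 + 23t, b = -1360 - 21t for integer t.
a ≥ 0: smallest is 1496 mod 23 = 1 (at t = -65), with b = 5.

1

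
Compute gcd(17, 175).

gcd(175, 17):
  175 = 10·17 + 5
  17 = 3·5 + 2
  5 = 2·2 + 1
  2 = 2·1
so gcd(175, 17) = 1.

1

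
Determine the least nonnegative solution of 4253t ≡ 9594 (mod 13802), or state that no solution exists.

7674

gcd(13802, 4253) = 1.
1 divides 9594, so solutions exist.
By Bézout, 4253·(-1363) + 13802·(420) = 1.
So 4253·(-1363) ≡ 1 (mod 13802); multiply by 9594: t ≡ -13076622 (mod 13802).
Smallest nonnegative: t = -13076622 mod 13802 = 7674.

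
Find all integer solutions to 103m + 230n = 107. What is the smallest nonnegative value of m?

gcd(230, 103) = 1.
1 divides 107, so solutions exist.
By Bézout, 103×(67) + 230×(-30) = 1.
Scale by 107/1 = 107: (m₀, n₀) = (7169, -3210).
General solution: m = 7169 + 230t, n = -3210 - 103t for integer t.
m ≥ 0: smallest is 7169 mod 230 = 39 (at t = -31), with n = -17.

39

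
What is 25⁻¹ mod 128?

41

gcd(128, 25) = 1.
By Bézout, 25×(41) + 128×(-8) = 1.
So 25×41 ≡ 1 (mod 128), and 41 mod 128 = 41.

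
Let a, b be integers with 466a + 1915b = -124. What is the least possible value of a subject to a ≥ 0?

gcd(1915, 466):
  1915 = 4·466 + 51
  466 = 9·51 + 7
  51 = 7·7 + 2
  7 = 3·2 + 1
  2 = 2·1
so gcd(1915, 466) = 1.
1 divides -124, so solutions exist.
Back-substitute for Bézout coefficients:
  1 = 7 - 3·2
  ... = 466·(826) + 1915·(-201)
Scale by -124/1 = -124: (a₀, b₀) = (-102424, 24924).
General solution: a = -102424 + 1915t, b = 24924 - 466t for integer t.
a ≥ 0: smallest is -102424 mod 1915 = 986 (at t = 54), with b = -240.

986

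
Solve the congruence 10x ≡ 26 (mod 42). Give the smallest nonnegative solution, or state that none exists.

gcd(42, 10):
  42 = 4·10 + 2
  10 = 5·2
so gcd(42, 10) = 2.
2 divides 26, so solutions exist.
Back-substitute for Bézout coefficients:
  2 = 42 - 4·10
  ... = 10·(-4) + 42·(1)
So 10·(-4) ≡ 2 (mod 42); multiply by 13: x ≡ -52 (mod 21).
Smallest nonnegative: x = -52 mod 21 = 11.

11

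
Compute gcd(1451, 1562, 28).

1

gcd(1562, 1451):
  1562 = 1*1451 + 111
  1451 = 13*111 + 8
  111 = 13*8 + 7
  8 = 1*7 + 1
  7 = 7*1
so gcd(1562, 1451) = 1.
gcd(1, 28) = 1.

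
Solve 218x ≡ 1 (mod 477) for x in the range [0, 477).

221

gcd(477, 218):
  477 = 2·218 + 41
  218 = 5·41 + 13
  41 = 3·13 + 2
  13 = 6·2 + 1
  2 = 2·1
so gcd(477, 218) = 1.
Back-substitute for Bézout coefficients:
  1 = 13 - 6·2
  ... = 218·(221) + 477·(-101)
So 218·221 ≡ 1 (mod 477), and 221 mod 477 = 221.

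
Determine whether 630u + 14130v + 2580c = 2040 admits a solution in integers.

gcd(14130, 630) = 90  (14130 = 22·630 + 270, 630 = 2·270 + 90, 270 = 3·90).
gcd(90, 2580) = 30.
30 divides 2040, so integer solutions exist.

yes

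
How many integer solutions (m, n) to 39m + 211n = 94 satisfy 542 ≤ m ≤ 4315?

18

gcd(211, 39) = 1  (211 = 5×39 + 16, 39 = 2×16 + 7, 16 = 2×7 + 2, 7 = 3×2 + 1, 2 = 2×1).
Back-substituting, 39×(92) + 211×(-17) = 1.
Scale by 94: particular solution (8648, -1598); reduce m mod 211: (208, -38).
General solution: m = 208 + 211t, n = -38 - 39t for integer t.
542 ≤ 208 + 211t ≤ 4315 gives t ∈ [2, 19], which is 18 values.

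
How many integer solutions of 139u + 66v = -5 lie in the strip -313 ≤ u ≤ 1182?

23

gcd(139, 66) = 1  (139 = 2·66 + 7, 66 = 9·7 + 3, 7 = 2·3 + 1, 3 = 3·1).
Back-substituting, 139·(19) + 66·(-40) = 1.
Scale by -5: particular solution (-95, 200); reduce u mod 66: (37, -78).
General solution: u = 37 + 66t, v = -78 - 139t for integer t.
-313 ≤ 37 + 66t ≤ 1182 gives t ∈ [-5, 17], which is 23 values.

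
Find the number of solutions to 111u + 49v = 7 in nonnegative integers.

gcd(111, 49) = 1  (111 = 2*49 + 13, 49 = 3*13 + 10, 13 = 1*10 + 3, 10 = 3*3 + 1, 3 = 3*1).
Back-substituting, 111*(-15) + 49*(34) = 1.
Scale by 7: one solution is (-105, 238). Reduce u mod 49: (42, -95).
General: u = 42 + 49t, v = -95 - 111t.
u ≥ 0 ⇒ t ≥ 0; v ≥ 0 ⇒ t ≤ -1. So t ∈ [0, -1]: 0 solutions.

0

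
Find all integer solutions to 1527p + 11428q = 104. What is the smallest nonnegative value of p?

5396

gcd(11428, 1527):
  11428 = 7·1527 + 739
  1527 = 2·739 + 49
  739 = 15·49 + 4
  49 = 12·4 + 1
  4 = 4·1
so gcd(11428, 1527) = 1.
1 divides 104, so solutions exist.
Back-substitute for Bézout coefficients:
  1 = 49 - 12·4
  ... = 1527·(2799) + 11428·(-374)
Scale by 104/1 = 104: (p₀, q₀) = (291096, -38896).
General solution: p = 291096 + 11428t, q = -38896 - 1527t for integer t.
p ≥ 0: smallest is 291096 mod 11428 = 5396 (at t = -25), with q = -721.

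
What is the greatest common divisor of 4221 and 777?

21

gcd(4221, 777) = 21  (4221 = 5*777 + 336, 777 = 2*336 + 105, 336 = 3*105 + 21, 105 = 5*21).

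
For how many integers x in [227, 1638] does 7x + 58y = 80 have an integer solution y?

24

gcd(58, 7):
  58 = 8×7 + 2
  7 = 3×2 + 1
  2 = 2×1
so gcd(58, 7) = 1.
Back-substitute for Bézout coefficients:
  1 = 7 - 3×2
  ... = 7×(25) + 58×(-3)
Scale by 80: particular solution (2000, -240); reduce x mod 58: (28, -2).
General solution: x = 28 + 58t, y = -2 - 7t for integer t.
227 ≤ 28 + 58t ≤ 1638 gives t ∈ [4, 27], which is 24 values.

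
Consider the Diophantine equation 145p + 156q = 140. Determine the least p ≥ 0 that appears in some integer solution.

44

gcd(156, 145):
  156 = 1*145 + 11
  145 = 13*11 + 2
  11 = 5*2 + 1
  2 = 2*1
so gcd(156, 145) = 1.
1 divides 140, so solutions exist.
Back-substitute for Bézout coefficients:
  1 = 11 - 5*2
  ... = 145*(-71) + 156*(66)
Scale by 140/1 = 140: (p₀, q₀) = (-9940, 9240).
General solution: p = -9940 + 156t, q = 9240 - 145t for integer t.
p ≥ 0: smallest is -9940 mod 156 = 44 (at t = 64), with q = -40.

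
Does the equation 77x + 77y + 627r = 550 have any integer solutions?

gcd(77, 77):
  77 = 1·77
so gcd(77, 77) = 77.
gcd(77, 627) = 11.
11 divides 550, so integer solutions exist.

yes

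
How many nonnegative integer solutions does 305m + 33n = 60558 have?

6

gcd(305, 33) = 1.
By Bézout, 305·(-4) + 33·(37) = 1.
One solution: (21, 1641).
General: m = 21 + 33t, n = 1641 - 305t.
m ≥ 0 ⇒ t ≥ 0; n ≥ 0 ⇒ t ≤ 5. So t ∈ [0, 5]: 6 solutions.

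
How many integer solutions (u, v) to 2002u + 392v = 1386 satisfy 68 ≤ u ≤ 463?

gcd(2002, 392):
  2002 = 5·392 + 42
  392 = 9·42 + 14
  42 = 3·14
so gcd(2002, 392) = 14.
Back-substitute for Bézout coefficients:
  14 = 392 - 9·42
  ... = 2002·(-9) + 392·(46)
Scale by 99: particular solution (-891, 4554); reduce u mod 28: (5, -22).
General solution: u = 5 + 28t, v = -22 - 143t for integer t.
68 ≤ 5 + 28t ≤ 463 gives t ∈ [3, 16], which is 14 values.

14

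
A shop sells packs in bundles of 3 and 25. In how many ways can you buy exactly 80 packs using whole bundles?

1

Need nonnegative integers with 3j + 25k = 80.
gcd(3, 25) = 1, and 3·(-8) + 25·(1) = 1.
So (j₀, k₀) = (-640, 80); general j = -640 + 25t, k = 80 - 3t.
j ≥ 0 ⇒ t ≥ 26; k ≥ 0 ⇒ t ≤ 26. That's 1 value of t.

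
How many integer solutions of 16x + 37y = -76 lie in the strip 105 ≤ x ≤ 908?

21

gcd(37, 16) = 1  (37 = 2*16 + 5, 16 = 3*5 + 1, 5 = 5*1).
Back-substituting, 16*(7) + 37*(-3) = 1.
Scale by -76: particular solution (-532, 228); reduce x mod 37: (23, -12).
General solution: x = 23 + 37t, y = -12 - 16t for integer t.
105 ≤ 23 + 37t ≤ 908 gives t ∈ [3, 23], which is 21 values.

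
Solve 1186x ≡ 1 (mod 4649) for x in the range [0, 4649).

gcd(4649, 1186) = 1.
By Bézout, 1186×(-1517) + 4649×(387) = 1.
So 1186×-1517 ≡ 1 (mod 4649), and -1517 mod 4649 = 3132.

3132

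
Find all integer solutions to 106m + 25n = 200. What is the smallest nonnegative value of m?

gcd(106, 25) = 1  (106 = 4*25 + 6, 25 = 4*6 + 1, 6 = 6*1).
1 divides 200, so solutions exist.
Back-substituting, 106*(-4) + 25*(17) = 1.
Scale by 200/1 = 200: (m₀, n₀) = (-800, 3400).
General solution: m = -800 + 25t, n = 3400 - 106t for integer t.
m ≥ 0: smallest is -800 mod 25 = 0 (at t = 32), with n = 8.

0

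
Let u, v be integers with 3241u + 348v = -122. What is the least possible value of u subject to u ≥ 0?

34

gcd(3241, 348) = 1  (3241 = 9*348 + 109, 348 = 3*109 + 21, 109 = 5*21 + 4, 21 = 5*4 + 1, 4 = 4*1).
1 divides -122, so solutions exist.
Back-substituting, 3241*(-83) + 348*(773) = 1.
Scale by -122/1 = -122: (u₀, v₀) = (10126, -94306).
General solution: u = 10126 + 348t, v = -94306 - 3241t for integer t.
u ≥ 0: smallest is 10126 mod 348 = 34 (at t = -29), with v = -317.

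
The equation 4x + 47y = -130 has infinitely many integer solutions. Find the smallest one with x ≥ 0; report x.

38

gcd(47, 4) = 1.
1 divides -130, so solutions exist.
By Bézout, 4×(12) + 47×(-1) = 1.
Scale by -130/1 = -130: (x₀, y₀) = (-1560, 130).
General solution: x = -1560 + 47t, y = 130 - 4t for integer t.
x ≥ 0: smallest is -1560 mod 47 = 38 (at t = 34), with y = -6.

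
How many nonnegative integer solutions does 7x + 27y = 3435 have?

gcd(27, 7) = 1.
By Bézout, 7×(4) + 27×(-1) = 1.
One solution: (24, 121).
General: x = 24 + 27t, y = 121 - 7t.
x ≥ 0 ⇒ t ≥ 0; y ≥ 0 ⇒ t ≤ 17. So t ∈ [0, 17]: 18 solutions.

18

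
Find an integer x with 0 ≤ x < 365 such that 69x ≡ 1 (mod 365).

gcd(365, 69):
  365 = 5·69 + 20
  69 = 3·20 + 9
  20 = 2·9 + 2
  9 = 4·2 + 1
  2 = 2·1
so gcd(365, 69) = 1.
Back-substitute for Bézout coefficients:
  1 = 9 - 4·2
  ... = 69·(164) + 365·(-31)
So 69·164 ≡ 1 (mod 365), and 164 mod 365 = 164.

164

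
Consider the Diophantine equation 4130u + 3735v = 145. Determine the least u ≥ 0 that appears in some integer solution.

719

gcd(4130, 3735) = 5.
5 divides 145, so solutions exist.
By Bézout, 4130×(-104) + 3735×(115) = 5.
Scale by 145/5 = 29: (u₀, v₀) = (-3016, 3335).
General solution: u = -3016 + 747t, v = 3335 - 826t for integer t.
u ≥ 0: smallest is -3016 mod 747 = 719 (at t = 5), with v = -795.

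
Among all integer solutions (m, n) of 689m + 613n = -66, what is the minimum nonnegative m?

596

gcd(689, 613) = 1  (689 = 1×613 + 76, 613 = 8×76 + 5, 76 = 15×5 + 1, 5 = 5×1).
1 divides -66, so solutions exist.
Back-substituting, 689×(121) + 613×(-136) = 1.
Scale by -66/1 = -66: (m₀, n₀) = (-7986, 8976).
General solution: m = -7986 + 613t, n = 8976 - 689t for integer t.
m ≥ 0: smallest is -7986 mod 613 = 596 (at t = 14), with n = -670.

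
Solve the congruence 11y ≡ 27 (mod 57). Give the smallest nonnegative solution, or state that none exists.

gcd(57, 11) = 1.
1 divides 27, so solutions exist.
By Bézout, 11·(26) + 57·(-5) = 1.
So 11·(26) ≡ 1 (mod 57); multiply by 27: y ≡ 702 (mod 57).
Smallest nonnegative: y = 702 mod 57 = 18.

18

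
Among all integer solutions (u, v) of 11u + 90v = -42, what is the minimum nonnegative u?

gcd(90, 11):
  90 = 8×11 + 2
  11 = 5×2 + 1
  2 = 2×1
so gcd(90, 11) = 1.
1 divides -42, so solutions exist.
Back-substitute for Bézout coefficients:
  1 = 11 - 5×2
  ... = 11×(41) + 90×(-5)
Scale by -42/1 = -42: (u₀, v₀) = (-1722, 210).
General solution: u = -1722 + 90t, v = 210 - 11t for integer t.
u ≥ 0: smallest is -1722 mod 90 = 78 (at t = 20), with v = -10.

78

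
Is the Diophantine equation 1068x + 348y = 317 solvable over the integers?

no

gcd(1068, 348) = 12  (1068 = 3×348 + 24, 348 = 14×24 + 12, 24 = 2×12).
12 does not divide 317 (remainder 5), so no integer solutions.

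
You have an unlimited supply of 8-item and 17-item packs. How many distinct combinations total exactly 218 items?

Need nonnegative integers with 8j + 17k = 218.
gcd(8, 17) = 1, and 8·(-2) + 17·(1) = 1.
So (j₀, k₀) = (-436, 218); general j = -436 + 17t, k = 218 - 8t.
j ≥ 0 ⇒ t ≥ 26; k ≥ 0 ⇒ t ≤ 27. That's 2 values of t.

2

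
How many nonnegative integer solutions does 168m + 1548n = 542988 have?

25

gcd(1548, 168) = 12.
By Bézout, 168*(-46) + 1548*(5) = 12.
One solution: (90, 341).
General: m = 90 + 129t, n = 341 - 14t.
m ≥ 0 ⇒ t ≥ 0; n ≥ 0 ⇒ t ≤ 24. So t ∈ [0, 24]: 25 solutions.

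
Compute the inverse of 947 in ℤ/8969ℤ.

gcd(8969, 947) = 1  (8969 = 9*947 + 446, 947 = 2*446 + 55, 446 = 8*55 + 6, 55 = 9*6 + 1, 6 = 6*1).
Back-substituting, 947*(1468) + 8969*(-155) = 1.
So 947*1468 ≡ 1 (mod 8969), and 1468 mod 8969 = 1468.

1468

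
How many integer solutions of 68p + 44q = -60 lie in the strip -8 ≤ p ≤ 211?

gcd(68, 44) = 4.
By Bézout, 68×(2) + 44×(-3) = 4.
Particular solution: (3, -6).
General solution: p = 3 + 11t, q = -6 - 17t for integer t.
-8 ≤ 3 + 11t ≤ 211 gives t ∈ [-1, 18], which is 20 values.

20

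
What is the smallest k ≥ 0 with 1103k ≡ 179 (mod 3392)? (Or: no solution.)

157

gcd(3392, 1103) = 1  (3392 = 3·1103 + 83, 1103 = 13·83 + 24, 83 = 3·24 + 11, 24 = 2·11 + 2, 11 = 5·2 + 1, 2 = 2·1).
1 divides 179, so solutions exist.
Back-substituting, 1103·(-1553) + 3392·(505) = 1.
So 1103·(-1553) ≡ 1 (mod 3392); multiply by 179: k ≡ -277987 (mod 3392).
Smallest nonnegative: k = -277987 mod 3392 = 157.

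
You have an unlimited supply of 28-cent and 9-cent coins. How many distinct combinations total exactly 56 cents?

1

Need nonnegative integers with 28j + 9k = 56.
gcd(28, 9) = 1, and 28·(1) + 9·(-3) = 1.
So (j₀, k₀) = (56, -168); general j = 56 + 9t, k = -168 - 28t.
j ≥ 0 ⇒ t ≥ -6; k ≥ 0 ⇒ t ≤ -6. That's 1 value of t.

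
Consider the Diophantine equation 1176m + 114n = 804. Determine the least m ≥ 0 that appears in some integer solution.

gcd(1176, 114):
  1176 = 10*114 + 36
  114 = 3*36 + 6
  36 = 6*6
so gcd(1176, 114) = 6.
6 divides 804, so solutions exist.
Back-substitute for Bézout coefficients:
  6 = 114 - 3*36
  ... = 1176*(-3) + 114*(31)
Scale by 804/6 = 134: (m₀, n₀) = (-402, 4154).
General solution: m = -402 + 19t, n = 4154 - 196t for integer t.
m ≥ 0: smallest is -402 mod 19 = 16 (at t = 22), with n = -158.

16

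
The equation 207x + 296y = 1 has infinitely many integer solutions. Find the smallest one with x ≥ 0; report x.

gcd(296, 207) = 1  (296 = 1·207 + 89, 207 = 2·89 + 29, 89 = 3·29 + 2, 29 = 14·2 + 1, 2 = 2·1).
1 divides 1, so solutions exist.
Back-substituting, 207·(143) + 296·(-100) = 1.
Scale by 1/1 = 1: (x₀, y₀) = (143, -100).
General solution: x = 143 + 296t, y = -100 - 207t for integer t.
x ≥ 0: smallest is 143 mod 296 = 143 (at t = 0), with y = -100.

143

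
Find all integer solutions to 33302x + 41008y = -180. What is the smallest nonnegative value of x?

gcd(41008, 33302) = 2.
2 divides -180, so solutions exist.
By Bézout, 33302·(-1357) + 41008·(1102) = 2.
Scale by -180/2 = -90: (x₀, y₀) = (122130, -99180).
General solution: x = 122130 + 20504t, y = -99180 - 16651t for integer t.
x ≥ 0: smallest is 122130 mod 20504 = 19610 (at t = -5), with y = -15925.

19610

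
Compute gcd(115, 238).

gcd(238, 115):
  238 = 2×115 + 8
  115 = 14×8 + 3
  8 = 2×3 + 2
  3 = 1×2 + 1
  2 = 2×1
so gcd(238, 115) = 1.

1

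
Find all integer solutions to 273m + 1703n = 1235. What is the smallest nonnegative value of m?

17

gcd(1703, 273) = 13  (1703 = 6*273 + 65, 273 = 4*65 + 13, 65 = 5*13).
13 divides 1235, so solutions exist.
Back-substituting, 273*(25) + 1703*(-4) = 13.
Scale by 1235/13 = 95: (m₀, n₀) = (2375, -380).
General solution: m = 2375 + 131t, n = -380 - 21t for integer t.
m ≥ 0: smallest is 2375 mod 131 = 17 (at t = -18), with n = -2.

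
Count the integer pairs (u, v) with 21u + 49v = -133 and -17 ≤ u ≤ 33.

7

gcd(49, 21):
  49 = 2·21 + 7
  21 = 3·7
so gcd(49, 21) = 7.
Back-substitute for Bézout coefficients:
  7 = 49 - 2·21
  ... = 21·(-2) + 49·(1)
Scale by -19: particular solution (38, -19); reduce u mod 7: (3, -4).
General solution: u = 3 + 7t, v = -4 - 3t for integer t.
-17 ≤ 3 + 7t ≤ 33 gives t ∈ [-2, 4], which is 7 values.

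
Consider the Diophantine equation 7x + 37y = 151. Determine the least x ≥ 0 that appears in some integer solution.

11

gcd(37, 7) = 1  (37 = 5*7 + 2, 7 = 3*2 + 1, 2 = 2*1).
1 divides 151, so solutions exist.
Back-substituting, 7*(16) + 37*(-3) = 1.
Scale by 151/1 = 151: (x₀, y₀) = (2416, -453).
General solution: x = 2416 + 37t, y = -453 - 7t for integer t.
x ≥ 0: smallest is 2416 mod 37 = 11 (at t = -65), with y = 2.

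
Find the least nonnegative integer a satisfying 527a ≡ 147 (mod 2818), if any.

gcd(2818, 527) = 1  (2818 = 5·527 + 183, 527 = 2·183 + 161, 183 = 1·161 + 22, 161 = 7·22 + 7, 22 = 3·7 + 1, 7 = 7·1).
1 divides 147, so solutions exist.
Back-substituting, 527·(-385) + 2818·(72) = 1.
So 527·(-385) ≡ 1 (mod 2818); multiply by 147: a ≡ -56595 (mod 2818).
Smallest nonnegative: a = -56595 mod 2818 = 2583.

2583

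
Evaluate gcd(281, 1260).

gcd(1260, 281) = 1  (1260 = 4×281 + 136, 281 = 2×136 + 9, 136 = 15×9 + 1, 9 = 9×1).

1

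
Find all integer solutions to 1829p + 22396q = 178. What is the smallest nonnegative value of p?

6894

gcd(22396, 1829):
  22396 = 12×1829 + 448
  1829 = 4×448 + 37
  448 = 12×37 + 4
  37 = 9×4 + 1
  4 = 4×1
so gcd(22396, 1829) = 1.
1 divides 178, so solutions exist.
Back-substitute for Bézout coefficients:
  1 = 37 - 9×4
  ... = 1829×(5449) + 22396×(-445)
Scale by 178/1 = 178: (p₀, q₀) = (969922, -79210).
General solution: p = 969922 + 22396t, q = -79210 - 1829t for integer t.
p ≥ 0: smallest is 969922 mod 22396 = 6894 (at t = -43), with q = -563.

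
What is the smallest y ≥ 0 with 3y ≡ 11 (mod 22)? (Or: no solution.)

11

gcd(22, 3):
  22 = 7×3 + 1
  3 = 3×1
so gcd(22, 3) = 1.
1 divides 11, so solutions exist.
Back-substitute for Bézout coefficients:
  1 = 22 - 7×3
  ... = 3×(-7) + 22×(1)
So 3×(-7) ≡ 1 (mod 22); multiply by 11: y ≡ -77 (mod 22).
Smallest nonnegative: y = -77 mod 22 = 11.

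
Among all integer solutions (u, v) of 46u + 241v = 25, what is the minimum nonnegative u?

142

gcd(241, 46):
  241 = 5*46 + 11
  46 = 4*11 + 2
  11 = 5*2 + 1
  2 = 2*1
so gcd(241, 46) = 1.
1 divides 25, so solutions exist.
Back-substitute for Bézout coefficients:
  1 = 11 - 5*2
  ... = 46*(-110) + 241*(21)
Scale by 25/1 = 25: (u₀, v₀) = (-2750, 525).
General solution: u = -2750 + 241t, v = 525 - 46t for integer t.
u ≥ 0: smallest is -2750 mod 241 = 142 (at t = 12), with v = -27.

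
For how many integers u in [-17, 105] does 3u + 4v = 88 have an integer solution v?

gcd(4, 3):
  4 = 1×3 + 1
  3 = 3×1
so gcd(4, 3) = 1.
Back-substitute for Bézout coefficients:
  1 = 4 - 1×3
  ... = 3×(-1) + 4×(1)
Scale by 88: particular solution (-88, 88); reduce u mod 4: (0, 22).
General solution: u = 0 + 4t, v = 22 - 3t for integer t.
-17 ≤ 0 + 4t ≤ 105 gives t ∈ [-4, 26], which is 31 values.

31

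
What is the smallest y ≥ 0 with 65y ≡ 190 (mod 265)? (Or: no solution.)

gcd(265, 65) = 5  (265 = 4·65 + 5, 65 = 13·5).
5 divides 190, so solutions exist.
Back-substituting, 65·(-4) + 265·(1) = 5.
So 65·(-4) ≡ 5 (mod 265); multiply by 38: y ≡ -152 (mod 53).
Smallest nonnegative: y = -152 mod 53 = 7.

7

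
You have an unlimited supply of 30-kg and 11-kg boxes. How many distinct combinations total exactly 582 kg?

Need nonnegative integers with 30j + 11k = 582.
gcd(30, 11) = 1, and 30·(-4) + 11·(11) = 1.
So (j₀, k₀) = (-2328, 6402); general j = -2328 + 11t, k = 6402 - 30t.
j ≥ 0 ⇒ t ≥ 212; k ≥ 0 ⇒ t ≤ 213. That's 2 values of t.

2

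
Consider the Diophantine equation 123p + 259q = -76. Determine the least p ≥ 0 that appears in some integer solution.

191

gcd(259, 123) = 1.
1 divides -76, so solutions exist.
By Bézout, 123·(-40) + 259·(19) = 1.
Scale by -76/1 = -76: (p₀, q₀) = (3040, -1444).
General solution: p = 3040 + 259t, q = -1444 - 123t for integer t.
p ≥ 0: smallest is 3040 mod 259 = 191 (at t = -11), with q = -91.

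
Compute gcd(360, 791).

gcd(791, 360):
  791 = 2×360 + 71
  360 = 5×71 + 5
  71 = 14×5 + 1
  5 = 5×1
so gcd(791, 360) = 1.

1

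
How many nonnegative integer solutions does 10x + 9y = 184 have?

2

gcd(10, 9) = 1  (10 = 1·9 + 1, 9 = 9·1).
Back-substituting, 10·(1) + 9·(-1) = 1.
Scale by 184: one solution is (184, -184). Reduce x mod 9: (4, 16).
General: x = 4 + 9t, y = 16 - 10t.
x ≥ 0 ⇒ t ≥ 0; y ≥ 0 ⇒ t ≤ 1. So t ∈ [0, 1]: 2 solutions.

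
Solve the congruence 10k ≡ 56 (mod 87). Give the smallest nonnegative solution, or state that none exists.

23

gcd(87, 10) = 1  (87 = 8·10 + 7, 10 = 1·7 + 3, 7 = 2·3 + 1, 3 = 3·1).
1 divides 56, so solutions exist.
Back-substituting, 10·(-26) + 87·(3) = 1.
So 10·(-26) ≡ 1 (mod 87); multiply by 56: k ≡ -1456 (mod 87).
Smallest nonnegative: k = -1456 mod 87 = 23.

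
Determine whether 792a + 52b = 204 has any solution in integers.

gcd(792, 52) = 4  (792 = 15·52 + 12, 52 = 4·12 + 4, 12 = 3·4).
4 divides 204, so integer solutions exist.

yes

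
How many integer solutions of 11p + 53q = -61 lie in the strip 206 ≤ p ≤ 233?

0

gcd(53, 11):
  53 = 4·11 + 9
  11 = 1·9 + 2
  9 = 4·2 + 1
  2 = 2·1
so gcd(53, 11) = 1.
Back-substitute for Bézout coefficients:
  1 = 9 - 4·2
  ... = 11·(-24) + 53·(5)
Scale by -61: particular solution (1464, -305); reduce p mod 53: (33, -8).
General solution: p = 33 + 53t, q = -8 - 11t for integer t.
206 ≤ 33 + 53t ≤ 233 gives t ∈ [4, 3], which is 0 values.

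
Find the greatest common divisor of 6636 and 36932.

28

gcd(36932, 6636):
  36932 = 5*6636 + 3752
  6636 = 1*3752 + 2884
  3752 = 1*2884 + 868
  2884 = 3*868 + 280
  868 = 3*280 + 28
  280 = 10*28
so gcd(36932, 6636) = 28.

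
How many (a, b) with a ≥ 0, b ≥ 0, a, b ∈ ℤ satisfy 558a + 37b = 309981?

gcd(558, 37) = 1.
By Bézout, 558*(-12) + 37*(181) = 1.
One solution: (23, 8031).
General: a = 23 + 37t, b = 8031 - 558t.
a ≥ 0 ⇒ t ≥ 0; b ≥ 0 ⇒ t ≤ 14. So t ∈ [0, 14]: 15 solutions.

15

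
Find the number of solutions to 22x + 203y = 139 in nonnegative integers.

gcd(203, 22):
  203 = 9×22 + 5
  22 = 4×5 + 2
  5 = 2×2 + 1
  2 = 2×1
so gcd(203, 22) = 1.
Back-substitute for Bézout coefficients:
  1 = 5 - 2×2
  ... = 22×(-83) + 203×(9)
Scale by 139: one solution is (-11537, 1251). Reduce x mod 203: (34, -3).
General: x = 34 + 203t, y = -3 - 22t.
x ≥ 0 ⇒ t ≥ 0; y ≥ 0 ⇒ t ≤ -1. So t ∈ [0, -1]: 0 solutions.

0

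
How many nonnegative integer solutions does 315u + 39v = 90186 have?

gcd(315, 39) = 3.
By Bézout, 315×(1) + 39×(-8) = 3.
One solution: (6, 2264).
General: u = 6 + 13t, v = 2264 - 105t.
u ≥ 0 ⇒ t ≥ 0; v ≥ 0 ⇒ t ≤ 21. So t ∈ [0, 21]: 22 solutions.

22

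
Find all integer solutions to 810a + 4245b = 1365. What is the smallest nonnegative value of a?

gcd(4245, 810):
  4245 = 5*810 + 195
  810 = 4*195 + 30
  195 = 6*30 + 15
  30 = 2*15
so gcd(4245, 810) = 15.
15 divides 1365, so solutions exist.
Back-substitute for Bézout coefficients:
  15 = 195 - 6*30
  ... = 810*(-131) + 4245*(25)
Scale by 1365/15 = 91: (a₀, b₀) = (-11921, 2275).
General solution: a = -11921 + 283t, b = 2275 - 54t for integer t.
a ≥ 0: smallest is -11921 mod 283 = 248 (at t = 43), with b = -47.

248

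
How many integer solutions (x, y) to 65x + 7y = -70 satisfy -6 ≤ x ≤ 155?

gcd(65, 7) = 1  (65 = 9·7 + 2, 7 = 3·2 + 1, 2 = 2·1).
Back-substituting, 65·(-3) + 7·(28) = 1.
Scale by -70: particular solution (210, -1960); reduce x mod 7: (0, -10).
General solution: x = 0 + 7t, y = -10 - 65t for integer t.
-6 ≤ 0 + 7t ≤ 155 gives t ∈ [0, 22], which is 23 values.

23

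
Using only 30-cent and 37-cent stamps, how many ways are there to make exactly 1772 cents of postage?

Need nonnegative integers with 30j + 37k = 1772.
gcd(30, 37) = 1, and 30·(-16) + 37·(13) = 1.
So (j₀, k₀) = (-28352, 23036); general j = -28352 + 37t, k = 23036 - 30t.
j ≥ 0 ⇒ t ≥ 767; k ≥ 0 ⇒ t ≤ 767. That's 1 value of t.

1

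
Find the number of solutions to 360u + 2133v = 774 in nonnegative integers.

0

gcd(2133, 360) = 9  (2133 = 5×360 + 333, 360 = 1×333 + 27, 333 = 12×27 + 9, 27 = 3×9).
Back-substituting, 360×(-77) + 2133×(13) = 9.
Scale by 86: one solution is (-6622, 1118). Reduce u mod 237: (14, -2).
General: u = 14 + 237t, v = -2 - 40t.
u ≥ 0 ⇒ t ≥ 0; v ≥ 0 ⇒ t ≤ -1. So t ∈ [0, -1]: 0 solutions.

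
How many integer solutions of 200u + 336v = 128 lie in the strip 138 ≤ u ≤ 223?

gcd(336, 200) = 8  (336 = 1*200 + 136, 200 = 1*136 + 64, 136 = 2*64 + 8, 64 = 8*8).
Back-substituting, 200*(-5) + 336*(3) = 8.
Scale by 16: particular solution (-80, 48); reduce u mod 42: (4, -2).
General solution: u = 4 + 42t, v = -2 - 25t for integer t.
138 ≤ 4 + 42t ≤ 223 gives t ∈ [4, 5], which is 2 values.

2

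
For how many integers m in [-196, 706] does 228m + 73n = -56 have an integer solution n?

gcd(228, 73) = 1  (228 = 3*73 + 9, 73 = 8*9 + 1, 9 = 9*1).
Back-substituting, 228*(-8) + 73*(25) = 1.
Scale by -56: particular solution (448, -1400); reduce m mod 73: (10, -32).
General solution: m = 10 + 73t, n = -32 - 228t for integer t.
-196 ≤ 10 + 73t ≤ 706 gives t ∈ [-2, 9], which is 12 values.

12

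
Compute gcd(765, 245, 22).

gcd(765, 245) = 5  (765 = 3·245 + 30, 245 = 8·30 + 5, 30 = 6·5).
gcd(5, 22) = 1.

1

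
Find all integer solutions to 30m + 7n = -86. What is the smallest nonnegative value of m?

6

gcd(30, 7):
  30 = 4·7 + 2
  7 = 3·2 + 1
  2 = 2·1
so gcd(30, 7) = 1.
1 divides -86, so solutions exist.
Back-substitute for Bézout coefficients:
  1 = 7 - 3·2
  ... = 30·(-3) + 7·(13)
Scale by -86/1 = -86: (m₀, n₀) = (258, -1118).
General solution: m = 258 + 7t, n = -1118 - 30t for integer t.
m ≥ 0: smallest is 258 mod 7 = 6 (at t = -36), with n = -38.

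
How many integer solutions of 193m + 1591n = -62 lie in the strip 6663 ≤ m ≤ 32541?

gcd(1591, 193) = 1.
By Bézout, 193·(643) + 1591·(-78) = 1.
Particular solution: (1500, -182).
General solution: m = 1500 + 1591t, n = -182 - 193t for integer t.
6663 ≤ 1500 + 1591t ≤ 32541 gives t ∈ [4, 19], which is 16 values.

16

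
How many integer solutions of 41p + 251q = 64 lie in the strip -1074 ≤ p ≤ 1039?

gcd(251, 41) = 1.
By Bézout, 41·(49) + 251·(-8) = 1.
Particular solution: (124, -20).
General solution: p = 124 + 251t, q = -20 - 41t for integer t.
-1074 ≤ 124 + 251t ≤ 1039 gives t ∈ [-4, 3], which is 8 values.

8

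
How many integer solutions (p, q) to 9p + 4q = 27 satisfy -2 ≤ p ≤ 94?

gcd(9, 4) = 1  (9 = 2*4 + 1, 4 = 4*1).
Back-substituting, 9*(1) + 4*(-2) = 1.
Scale by 27: particular solution (27, -54); reduce p mod 4: (3, 0).
General solution: p = 3 + 4t, q = 0 - 9t for integer t.
-2 ≤ 3 + 4t ≤ 94 gives t ∈ [-1, 22], which is 24 values.

24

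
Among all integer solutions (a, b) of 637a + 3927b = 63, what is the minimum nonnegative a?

333

gcd(3927, 637):
  3927 = 6·637 + 105
  637 = 6·105 + 7
  105 = 15·7
so gcd(3927, 637) = 7.
7 divides 63, so solutions exist.
Back-substitute for Bézout coefficients:
  7 = 637 - 6·105
  ... = 637·(37) + 3927·(-6)
Scale by 63/7 = 9: (a₀, b₀) = (333, -54).
General solution: a = 333 + 561t, b = -54 - 91t for integer t.
a ≥ 0: smallest is 333 mod 561 = 333 (at t = 0), with b = -54.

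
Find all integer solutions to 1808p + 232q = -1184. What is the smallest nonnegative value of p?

gcd(1808, 232):
  1808 = 7×232 + 184
  232 = 1×184 + 48
  184 = 3×48 + 40
  48 = 1×40 + 8
  40 = 5×8
so gcd(1808, 232) = 8.
8 divides -1184, so solutions exist.
Back-substitute for Bézout coefficients:
  8 = 48 - 1×40
  ... = 1808×(-5) + 232×(39)
Scale by -1184/8 = -148: (p₀, q₀) = (740, -5772).
General solution: p = 740 + 29t, q = -5772 - 226t for integer t.
p ≥ 0: smallest is 740 mod 29 = 15 (at t = -25), with q = -122.

15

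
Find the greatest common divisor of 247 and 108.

gcd(247, 108) = 1  (247 = 2×108 + 31, 108 = 3×31 + 15, 31 = 2×15 + 1, 15 = 15×1).

1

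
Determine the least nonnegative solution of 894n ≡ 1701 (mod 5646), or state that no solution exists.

gcd(5646, 894) = 6  (5646 = 6*894 + 282, 894 = 3*282 + 48, 282 = 5*48 + 42, 48 = 1*42 + 6, 42 = 7*6).
6 does not divide 1701, so the congruence has no solution.

no solution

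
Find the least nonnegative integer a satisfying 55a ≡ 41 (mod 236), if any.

gcd(236, 55) = 1  (236 = 4*55 + 16, 55 = 3*16 + 7, 16 = 2*7 + 2, 7 = 3*2 + 1, 2 = 2*1).
1 divides 41, so solutions exist.
Back-substituting, 55*(103) + 236*(-24) = 1.
So 55*(103) ≡ 1 (mod 236); multiply by 41: a ≡ 4223 (mod 236).
Smallest nonnegative: a = 4223 mod 236 = 211.

211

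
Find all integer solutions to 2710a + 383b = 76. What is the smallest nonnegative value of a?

gcd(2710, 383) = 1  (2710 = 7·383 + 29, 383 = 13·29 + 6, 29 = 4·6 + 5, 6 = 1·5 + 1, 5 = 5·1).
1 divides 76, so solutions exist.
Back-substituting, 2710·(-66) + 383·(467) = 1.
Scale by 76/1 = 76: (a₀, b₀) = (-5016, 35492).
General solution: a = -5016 + 383t, b = 35492 - 2710t for integer t.
a ≥ 0: smallest is -5016 mod 383 = 346 (at t = 14), with b = -2448.

346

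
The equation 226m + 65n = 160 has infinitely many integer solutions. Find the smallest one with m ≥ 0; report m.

gcd(226, 65):
  226 = 3·65 + 31
  65 = 2·31 + 3
  31 = 10·3 + 1
  3 = 3·1
so gcd(226, 65) = 1.
1 divides 160, so solutions exist.
Back-substitute for Bézout coefficients:
  1 = 31 - 10·3
  ... = 226·(21) + 65·(-73)
Scale by 160/1 = 160: (m₀, n₀) = (3360, -11680).
General solution: m = 3360 + 65t, n = -11680 - 226t for integer t.
m ≥ 0: smallest is 3360 mod 65 = 45 (at t = -51), with n = -154.

45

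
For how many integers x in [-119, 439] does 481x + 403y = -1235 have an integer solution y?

gcd(481, 403) = 13  (481 = 1×403 + 78, 403 = 5×78 + 13, 78 = 6×13).
Back-substituting, 481×(-5) + 403×(6) = 13.
Scale by -95: particular solution (475, -570); reduce x mod 31: (10, -15).
General solution: x = 10 + 31t, y = -15 - 37t for integer t.
-119 ≤ 10 + 31t ≤ 439 gives t ∈ [-4, 13], which is 18 values.

18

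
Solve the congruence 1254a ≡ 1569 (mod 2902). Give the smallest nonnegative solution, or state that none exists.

gcd(2902, 1254) = 2  (2902 = 2·1254 + 394, 1254 = 3·394 + 72, 394 = 5·72 + 34, 72 = 2·34 + 4, 34 = 8·4 + 2, 4 = 2·2).
2 does not divide 1569, so the congruence has no solution.

no solution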